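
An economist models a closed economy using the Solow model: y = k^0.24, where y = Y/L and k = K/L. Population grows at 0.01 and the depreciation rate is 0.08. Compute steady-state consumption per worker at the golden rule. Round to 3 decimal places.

c_gold ≈ 1.036

Break-even investment rate: n + δ = 0.01 + 0.08 = 0.09.
Setting f'(k) = n+δ gives 0.24·k^(0.24−1) = 0.09, hence k_gold = (0.24/0.09)^(1/0.76) ≈ 3.6348.
y_gold = 3.6348^0.24 ≈ 1.3631.
c_gold = y_gold − (n+δ)·k_gold = 1.3631 − 0.09·3.6348 ≈ 1.0359.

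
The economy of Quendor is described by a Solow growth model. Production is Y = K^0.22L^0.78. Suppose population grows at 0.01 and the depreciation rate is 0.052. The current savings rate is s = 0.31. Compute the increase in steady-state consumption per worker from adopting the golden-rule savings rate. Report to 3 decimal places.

Break-even investment rate: n + δ = 0.01 + 0.052 = 0.062.
Current steady state (s = 0.31): k* = (0.31/0.062)^(1/0.78) ≈ 7.8725, y* = 7.8725^0.22 ≈ 1.5745, c* = (1−0.31)·1.5745 ≈ 1.0864.
Maximizing c = f(k) − (n+δ)·k gives f'(k) = n+δ, i.e. 0.22·k^(0.22−1) = 0.062, so k_gold = (0.22/0.062)^(1/0.78) ≈ 5.0719.
y_gold = 5.0719^0.22 ≈ 1.4293, c_gold = y_gold − 0.062·k_gold ≈ 1.1149.
Gain: Δc = 1.1149 − 1.0864 ≈ 0.0285.

Δc ≈ 0.028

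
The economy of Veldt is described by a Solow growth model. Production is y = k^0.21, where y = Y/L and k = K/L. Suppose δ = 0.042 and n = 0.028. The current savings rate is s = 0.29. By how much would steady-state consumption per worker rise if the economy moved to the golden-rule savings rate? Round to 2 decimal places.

Break-even investment rate: n + δ = 0.028 + 0.042 = 0.07.
Current steady state (s = 0.29): k* = (0.29/0.07)^(1/0.79) ≈ 6.0449, y* = 6.0449^0.21 ≈ 1.4591, c* = (1−0.29)·1.4591 ≈ 1.0360.
Setting f'(k) = n+δ gives 0.21·k^(0.21−1) = 0.07, hence k_gold = (0.21/0.07)^(1/0.79) ≈ 4.0175.
y_gold = 4.0175^0.21 ≈ 1.3392, c_gold = y_gold − 0.07·k_gold ≈ 1.0579.
Gain: Δc = 1.0579 − 1.0360 ≈ 0.0220.

Δc ≈ 0.02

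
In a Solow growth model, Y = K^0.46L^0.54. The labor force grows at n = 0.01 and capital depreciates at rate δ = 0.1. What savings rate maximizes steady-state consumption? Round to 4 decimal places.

s_gold = 0.4600

The effective depreciation rate is n + δ = 0.01 + 0.1 = 0.11.
At the golden rule MPK = n+δ, and in any Cobb-Douglas steady state s = (n+δ)·k/y = MPK·k/y = capital's share 0.46.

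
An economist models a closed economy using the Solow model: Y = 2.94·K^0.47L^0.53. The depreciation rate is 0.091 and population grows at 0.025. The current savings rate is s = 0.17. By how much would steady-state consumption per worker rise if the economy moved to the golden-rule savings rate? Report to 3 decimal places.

The effective depreciation rate is n + δ = 0.025 + 0.091 = 0.116.
Current steady state (s = 0.17): k* = (0.17·2.94/0.116)^(1/0.53) ≈ 15.7349, y* = 2.94·15.7349^0.47 ≈ 10.7368, c* = (1−0.17)·10.7368 ≈ 8.9115.
Setting f'(k) = n+δ gives 0.47·2.94·k^(0.47−1) = 0.116, hence k_gold = (0.47·2.94/0.116)^(1/0.53) ≈ 107.1925.
y_gold = 2.94·107.1925^0.47 ≈ 26.4560, c_gold = y_gold − 0.116·k_gold ≈ 14.0217.
Gain: Δc = 14.0217 − 8.9115 ≈ 5.1102.

Δc ≈ 5.110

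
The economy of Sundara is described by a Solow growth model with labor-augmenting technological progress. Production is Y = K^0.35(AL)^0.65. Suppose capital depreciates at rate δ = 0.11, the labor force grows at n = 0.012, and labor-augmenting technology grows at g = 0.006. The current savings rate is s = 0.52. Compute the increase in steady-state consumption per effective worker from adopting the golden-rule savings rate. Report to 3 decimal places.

Δc ≈ 0.096

The effective depreciation rate is n + g + δ = 0.012 + 0.006 + 0.11 = 0.128.
Current steady state (s = 0.52): k* = (0.52/0.128)^(1/0.65) ≈ 8.6418, y* = 8.6418^0.35 ≈ 2.1272, c* = (1−0.52)·2.1272 ≈ 1.0211.
Setting f'(k) = n+g+δ gives 0.35·k^(0.35−1) = 0.128, hence k_gold = (0.35/0.128)^(1/0.65) ≈ 4.6999.
y_gold = 4.6999^0.35 ≈ 1.7188, c_gold = y_gold − 0.128·k_gold ≈ 1.1172.
Gain: Δc = 1.1172 − 1.0211 ≈ 0.0962.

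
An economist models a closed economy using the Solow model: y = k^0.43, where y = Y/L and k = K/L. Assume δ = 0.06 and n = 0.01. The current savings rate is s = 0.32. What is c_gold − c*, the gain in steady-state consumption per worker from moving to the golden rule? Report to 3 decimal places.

The effective depreciation rate is n + δ = 0.01 + 0.06 = 0.07.
Current steady state (s = 0.32): k* = (0.32/0.07)^(1/0.57) ≈ 14.3875, y* = 14.3875^0.43 ≈ 3.1473, c* = (1−0.32)·3.1473 ≈ 2.1401.
Golden rule sets MPK = n+δ: 0.43·k^(0.43−1) = 0.07, so k_gold = (0.43/0.07)^(1/0.57) ≈ 24.1605.
y_gold = 24.1605^0.43 ≈ 3.9331, c_gold = y_gold − 0.07·k_gold ≈ 2.2419.
Gain: Δc = 2.2419 − 2.1401 ≈ 0.1017.

Δc ≈ 0.102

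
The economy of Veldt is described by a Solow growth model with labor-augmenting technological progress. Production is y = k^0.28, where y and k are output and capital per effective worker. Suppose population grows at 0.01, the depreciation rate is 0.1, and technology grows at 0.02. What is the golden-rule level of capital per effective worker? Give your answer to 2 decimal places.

k_gold ≈ 2.90

n + g + δ = 0.01 + 0.02 + 0.1 = 0.13.
At the golden rule the marginal product of capital equals n+g+δ: 0.28·k^(0.28−1) = 0.13. Solving, k_gold = (0.28/0.13)^(1/0.72) ≈ 2.9027.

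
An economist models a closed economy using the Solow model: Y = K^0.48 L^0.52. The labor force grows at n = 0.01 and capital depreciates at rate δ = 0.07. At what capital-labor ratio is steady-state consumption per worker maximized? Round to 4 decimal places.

Capital per worker breaks even when investment replaces (n + δ)·k; here n + δ = 0.08.
Golden rule sets MPK = n+δ: 0.48·k^(0.48−1) = 0.08, so k_gold = (0.48/0.08)^(1/0.52) ≈ 31.3650.

k_gold ≈ 31.3650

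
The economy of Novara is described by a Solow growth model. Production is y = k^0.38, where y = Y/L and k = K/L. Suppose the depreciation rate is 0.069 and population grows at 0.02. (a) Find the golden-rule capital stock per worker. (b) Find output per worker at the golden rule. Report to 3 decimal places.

Capital per worker breaks even when investment replaces (n + δ)·k; here n + δ = 0.089.
Setting f'(k) = n+δ gives 0.38·k^(0.38−1) = 0.089, hence k_gold = (0.38/0.089)^(1/0.62) ≈ 10.3935.
y_gold = 10.3935^0.38 ≈ 2.4343.

(a) k_gold ≈ 10.394; (b) y_gold ≈ 2.434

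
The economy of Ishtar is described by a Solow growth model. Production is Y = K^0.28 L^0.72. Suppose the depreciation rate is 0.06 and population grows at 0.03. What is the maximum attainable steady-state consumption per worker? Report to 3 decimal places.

c_gold ≈ 1.119

The effective depreciation rate is n + δ = 0.03 + 0.06 = 0.09.
Maximizing c = f(k) − (n+δ)·k gives f'(k) = n+δ, i.e. 0.28·k^(0.28−1) = 0.09, so k_gold = (0.28/0.09)^(1/0.72) ≈ 4.8373.
y_gold = 4.8373^0.28 ≈ 1.5549.
c_gold = y_gold − (n+δ)·k_gold = 1.5549 − 0.09·4.8373 ≈ 1.1195.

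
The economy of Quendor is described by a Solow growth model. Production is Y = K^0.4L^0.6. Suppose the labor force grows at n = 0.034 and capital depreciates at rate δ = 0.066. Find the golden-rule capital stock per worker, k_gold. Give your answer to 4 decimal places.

k_gold ≈ 10.0794

The effective depreciation rate is n + δ = 0.034 + 0.066 = 0.1.
Golden rule sets MPK = n+δ: 0.4·k^(0.4−1) = 0.1, so k_gold = (0.4/0.1)^(1/0.6) ≈ 10.0794.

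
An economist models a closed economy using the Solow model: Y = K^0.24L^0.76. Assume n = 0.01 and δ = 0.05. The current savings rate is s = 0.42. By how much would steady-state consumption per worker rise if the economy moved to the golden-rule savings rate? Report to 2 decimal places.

The effective depreciation rate is n + δ = 0.01 + 0.05 = 0.06.
Current steady state (s = 0.42): k* = (0.42/0.06)^(1/0.76) ≈ 12.9411, y* = 12.9411^0.24 ≈ 1.8487, c* = (1−0.42)·1.8487 ≈ 1.0723.
At the golden rule the marginal product of capital equals n+δ: 0.24·k^(0.24−1) = 0.06. Solving, k_gold = (0.24/0.06)^(1/0.76) ≈ 6.1970.
y_gold = 6.1970^0.24 ≈ 1.5493, c_gold = y_gold − 0.06·k_gold ≈ 1.1774.
Gain: Δc = 1.1774 − 1.0723 ≈ 0.1052.

Δc ≈ 0.11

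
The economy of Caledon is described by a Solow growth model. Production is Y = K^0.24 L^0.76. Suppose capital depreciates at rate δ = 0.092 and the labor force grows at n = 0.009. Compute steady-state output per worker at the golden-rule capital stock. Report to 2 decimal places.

y_gold ≈ 1.31

The effective depreciation rate is n + δ = 0.009 + 0.092 = 0.101.
Setting f'(k) = n+δ gives 0.24·k^(0.24−1) = 0.101, hence k_gold = (0.24/0.101)^(1/0.76) ≈ 3.1231.
Output: y_gold = k_gold^0.24 = 3.1231^0.24 ≈ 1.3143.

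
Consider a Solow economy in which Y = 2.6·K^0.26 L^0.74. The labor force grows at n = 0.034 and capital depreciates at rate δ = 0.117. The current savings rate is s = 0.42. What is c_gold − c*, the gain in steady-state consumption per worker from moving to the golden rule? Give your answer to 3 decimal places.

The effective depreciation rate is n + δ = 0.034 + 0.117 = 0.151.
Current steady state (s = 0.42): k* = (0.42·2.6/0.151)^(1/0.74) ≈ 14.4925, y* = 2.6·14.4925^0.26 ≈ 5.2104, c* = (1−0.42)·5.2104 ≈ 3.0220.
Setting f'(k) = n+δ gives 0.26·2.6·k^(0.26−1) = 0.151, hence k_gold = (0.26·2.6/0.151)^(1/0.74) ≈ 7.5803.
y_gold = 2.6·7.5803^0.26 ≈ 4.4024, c_gold = y_gold − 0.151·k_gold ≈ 3.2578.
Gain: Δc = 3.2578 − 3.0220 ≈ 0.2358.

Δc ≈ 0.236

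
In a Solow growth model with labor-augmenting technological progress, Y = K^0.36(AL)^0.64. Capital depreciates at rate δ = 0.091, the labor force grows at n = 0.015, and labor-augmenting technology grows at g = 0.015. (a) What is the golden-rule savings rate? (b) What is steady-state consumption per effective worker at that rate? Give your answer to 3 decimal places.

The effective depreciation rate is n + g + δ = 0.015 + 0.015 + 0.091 = 0.121.
For Cobb-Douglas, s_gold equals capital's share: s_gold = 0.36.
Golden rule sets MPK = n+g+δ: 0.36·k^(0.36−1) = 0.121, so k_gold = (0.36/0.121)^(1/0.64) ≈ 5.4938.
y_gold = 5.4938^0.36 ≈ 1.8465; c_gold = (1−0.36)·y_gold ≈ 1.1818.

(a) s_gold = 0.360; (b) c_gold ≈ 1.182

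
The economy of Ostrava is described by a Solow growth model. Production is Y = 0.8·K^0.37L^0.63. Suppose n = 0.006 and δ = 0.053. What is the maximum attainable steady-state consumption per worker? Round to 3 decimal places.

c_gold ≈ 1.300

n + δ = 0.006 + 0.053 = 0.059.
Golden rule sets MPK = n+δ: 0.37·0.8·k^(0.37−1) = 0.059, so k_gold = (0.37·0.8/0.059)^(1/0.63) ≈ 12.9363.
y_gold = 0.8·12.9363^0.37 ≈ 2.0628.
c_gold = y_gold − (n+δ)·k_gold = 2.0628 − 0.059·12.9363 ≈ 1.2996.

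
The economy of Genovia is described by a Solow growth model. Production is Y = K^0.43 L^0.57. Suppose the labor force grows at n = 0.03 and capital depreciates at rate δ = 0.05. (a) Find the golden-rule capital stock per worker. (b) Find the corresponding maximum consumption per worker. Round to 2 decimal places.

(a) k_gold ≈ 19.11; (b) c_gold ≈ 2.03

Capital per worker breaks even when investment replaces (n + δ)·k; here n + δ = 0.08.
Maximizing c = f(k) − (n+δ)·k gives f'(k) = n+δ, i.e. 0.43·k^(0.43−1) = 0.08, so k_gold = (0.43/0.08)^(1/0.57) ≈ 19.1146.
y_gold = 19.1146^0.43 ≈ 3.5562; c_gold = y_gold − 0.08·k_gold ≈ 2.0270.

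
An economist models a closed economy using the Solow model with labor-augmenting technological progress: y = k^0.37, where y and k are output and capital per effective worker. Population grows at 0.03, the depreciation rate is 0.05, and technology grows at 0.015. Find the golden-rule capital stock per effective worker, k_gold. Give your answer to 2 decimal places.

k_gold ≈ 8.65

Break-even investment rate: n + g + δ = 0.03 + 0.015 + 0.05 = 0.095.
Golden rule sets MPK = n+g+δ: 0.37·k^(0.37−1) = 0.095, so k_gold = (0.37/0.095)^(1/0.63) ≈ 8.6550.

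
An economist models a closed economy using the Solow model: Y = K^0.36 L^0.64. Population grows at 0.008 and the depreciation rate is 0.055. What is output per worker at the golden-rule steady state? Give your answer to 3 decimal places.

Capital per worker breaks even when investment replaces (n + δ)·k; here n + δ = 0.063.
At the golden rule the marginal product of capital equals n+δ: 0.36·k^(0.36−1) = 0.063. Solving, k_gold = (0.36/0.063)^(1/0.64) ≈ 15.2319.
Output: y_gold = k_gold^0.36 = 15.2319^0.36 ≈ 2.6656.

y_gold ≈ 2.666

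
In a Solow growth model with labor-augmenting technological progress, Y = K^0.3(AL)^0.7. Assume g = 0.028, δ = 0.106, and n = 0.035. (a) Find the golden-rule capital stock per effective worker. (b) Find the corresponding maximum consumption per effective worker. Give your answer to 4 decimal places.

The effective depreciation rate is n + g + δ = 0.035 + 0.028 + 0.106 = 0.169.
At the golden rule the marginal product of capital equals n+g+δ: 0.3·k^(0.3−1) = 0.169. Solving, k_gold = (0.3/0.169)^(1/0.7) ≈ 2.2701.
y_gold = 2.2701^0.3 ≈ 1.2788; c_gold = y_gold − 0.169·k_gold ≈ 0.8952.

(a) k_gold ≈ 2.2701; (b) c_gold ≈ 0.8952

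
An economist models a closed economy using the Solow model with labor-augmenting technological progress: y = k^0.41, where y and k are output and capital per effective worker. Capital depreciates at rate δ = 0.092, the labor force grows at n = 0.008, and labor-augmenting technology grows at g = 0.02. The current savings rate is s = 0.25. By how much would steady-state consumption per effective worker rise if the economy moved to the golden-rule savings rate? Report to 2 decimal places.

The effective depreciation rate is n + g + δ = 0.008 + 0.02 + 0.092 = 0.12.
Current steady state (s = 0.25): k* = (0.25/0.12)^(1/0.59) ≈ 3.4695, y* = 3.4695^0.41 ≈ 1.6654, c* = (1−0.25)·1.6654 ≈ 1.2490.
Setting f'(k) = n+g+δ gives 0.41·k^(0.41−1) = 0.12, hence k_gold = (0.41/0.12)^(1/0.59) ≈ 8.0244.
y_gold = 8.0244^0.41 ≈ 2.3486, c_gold = y_gold − 0.12·k_gold ≈ 1.3857.
Gain: Δc = 1.3857 − 1.2490 ≈ 0.1366.

Δc ≈ 0.14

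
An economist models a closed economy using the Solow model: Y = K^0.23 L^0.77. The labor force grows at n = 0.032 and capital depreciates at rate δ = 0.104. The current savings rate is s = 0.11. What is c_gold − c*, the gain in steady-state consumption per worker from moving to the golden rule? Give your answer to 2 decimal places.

Δc ≈ 0.07

Break-even investment rate: n + δ = 0.032 + 0.104 = 0.136.
Current steady state (s = 0.11): k* = (0.11/0.136)^(1/0.77) ≈ 0.7592, y* = 0.7592^0.23 ≈ 0.9386, c* = (1−0.11)·0.9386 ≈ 0.8353.
Setting f'(k) = n+δ gives 0.23·k^(0.23−1) = 0.136, hence k_gold = (0.23/0.136)^(1/0.77) ≈ 1.9786.
y_gold = 1.9786^0.23 ≈ 1.1699, c_gold = y_gold − 0.136·k_gold ≈ 0.9008.
Gain: Δc = 0.9008 − 0.8353 ≈ 0.0655.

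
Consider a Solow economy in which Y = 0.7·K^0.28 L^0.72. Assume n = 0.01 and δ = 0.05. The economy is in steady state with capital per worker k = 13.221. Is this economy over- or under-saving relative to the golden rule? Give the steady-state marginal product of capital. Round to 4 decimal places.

over-saving; MPK ≈ 0.0305

Capital per worker breaks even when investment replaces (n + δ)·k; here n + δ = 0.06.
MPK = 0.28·0.7·k^(0.28−1) = 0.28·0.7·13.221^(-0.72) ≈ 0.0305.
MPK < 0.06, so the economy is dynamically inefficient (over-saving).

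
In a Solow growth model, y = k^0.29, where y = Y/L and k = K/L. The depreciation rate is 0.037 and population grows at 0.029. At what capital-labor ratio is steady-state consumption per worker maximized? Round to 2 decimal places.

k_gold ≈ 8.04

Break-even investment rate: n + δ = 0.029 + 0.037 = 0.066.
At the golden rule the marginal product of capital equals n+δ: 0.29·k^(0.29−1) = 0.066. Solving, k_gold = (0.29/0.066)^(1/0.71) ≈ 8.0432.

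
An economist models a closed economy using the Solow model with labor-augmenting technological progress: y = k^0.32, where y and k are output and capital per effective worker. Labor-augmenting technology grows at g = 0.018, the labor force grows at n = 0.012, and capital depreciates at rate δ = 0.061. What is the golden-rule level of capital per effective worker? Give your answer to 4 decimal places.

n + g + δ = 0.012 + 0.018 + 0.061 = 0.091.
Maximizing c = f(k) − (n+g+δ)·k gives f'(k) = n+g+δ, i.e. 0.32·k^(0.32−1) = 0.091, so k_gold = (0.32/0.091)^(1/0.68) ≈ 6.3548.

k_gold ≈ 6.3548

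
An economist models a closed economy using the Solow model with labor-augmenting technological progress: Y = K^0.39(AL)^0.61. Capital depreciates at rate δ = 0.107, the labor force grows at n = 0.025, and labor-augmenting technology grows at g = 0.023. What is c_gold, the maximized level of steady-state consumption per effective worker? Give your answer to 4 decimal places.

c_gold ≈ 1.1004

n + g + δ = 0.025 + 0.023 + 0.107 = 0.155.
Maximizing c = f(k) − (n+g+δ)·k gives f'(k) = n+g+δ, i.e. 0.39·k^(0.39−1) = 0.155, so k_gold = (0.39/0.155)^(1/0.61) ≈ 4.5388.
y_gold = 4.5388^0.39 ≈ 1.8039.
c_gold = y_gold − (n+g+δ)·k_gold = 1.8039 − 0.155·4.5388 ≈ 1.1004.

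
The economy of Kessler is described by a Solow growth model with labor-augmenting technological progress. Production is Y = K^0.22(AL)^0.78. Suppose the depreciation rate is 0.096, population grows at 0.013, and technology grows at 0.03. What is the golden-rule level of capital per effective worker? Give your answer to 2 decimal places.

k_gold ≈ 1.80

Capital per effective worker breaks even when investment replaces (n + g + δ)·k; here n + g + δ = 0.139.
Golden rule sets MPK = n+g+δ: 0.22·k^(0.22−1) = 0.139, so k_gold = (0.22/0.139)^(1/0.78) ≈ 1.8016.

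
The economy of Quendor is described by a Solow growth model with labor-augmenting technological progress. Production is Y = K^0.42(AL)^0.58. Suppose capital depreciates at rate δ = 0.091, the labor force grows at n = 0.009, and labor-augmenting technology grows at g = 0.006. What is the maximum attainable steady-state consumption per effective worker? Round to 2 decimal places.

c_gold ≈ 1.57

Capital per effective worker breaks even when investment replaces (n + g + δ)·k; here n + g + δ = 0.106.
Golden rule sets MPK = n+g+δ: 0.42·k^(0.42−1) = 0.106, so k_gold = (0.42/0.106)^(1/0.58) ≈ 10.7383.
y_gold = 10.7383^0.42 ≈ 2.7102.
c_gold = y_gold − (n+g+δ)·k_gold = 2.7102 − 0.106·10.7383 ≈ 1.5719.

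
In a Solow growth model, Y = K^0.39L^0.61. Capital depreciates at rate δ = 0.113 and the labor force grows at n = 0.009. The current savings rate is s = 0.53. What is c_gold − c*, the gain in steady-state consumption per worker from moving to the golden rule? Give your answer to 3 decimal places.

n + δ = 0.009 + 0.113 = 0.122.
Current steady state (s = 0.53): k* = (0.53/0.122)^(1/0.61) ≈ 11.1113, y* = 11.1113^0.39 ≈ 2.5577, c* = (1−0.53)·2.5577 ≈ 1.2021.
Golden rule sets MPK = n+δ: 0.39·k^(0.39−1) = 0.122, so k_gold = (0.39/0.122)^(1/0.61) ≈ 6.7202.
y_gold = 6.7202^0.39 ≈ 2.1022, c_gold = y_gold − 0.122·k_gold ≈ 1.2824.
Gain: Δc = 1.2824 − 1.2021 ≈ 0.0802.

Δc ≈ 0.080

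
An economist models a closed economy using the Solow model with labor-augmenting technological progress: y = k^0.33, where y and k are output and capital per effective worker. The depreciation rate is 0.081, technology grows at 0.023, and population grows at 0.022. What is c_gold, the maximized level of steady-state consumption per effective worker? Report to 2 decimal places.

Capital per effective worker breaks even when investment replaces (n + g + δ)·k; here n + g + δ = 0.126.
At the golden rule the marginal product of capital equals n+g+δ: 0.33·k^(0.33−1) = 0.126. Solving, k_gold = (0.33/0.126)^(1/0.67) ≈ 4.2082.
y_gold = 4.2082^0.33 ≈ 1.6068.
c_gold = y_gold − (n+g+δ)·k_gold = 1.6068 − 0.126·4.2082 ≈ 1.0765.

c_gold ≈ 1.08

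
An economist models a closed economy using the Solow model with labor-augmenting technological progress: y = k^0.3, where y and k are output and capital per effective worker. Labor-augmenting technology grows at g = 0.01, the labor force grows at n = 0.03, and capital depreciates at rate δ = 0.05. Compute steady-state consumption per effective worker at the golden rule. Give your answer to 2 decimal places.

The effective depreciation rate is n + g + δ = 0.03 + 0.01 + 0.05 = 0.09.
Golden rule sets MPK = n+g+δ: 0.3·k^(0.3−1) = 0.09, so k_gold = (0.3/0.09)^(1/0.7) ≈ 5.5843.
y_gold = 5.5843^0.3 ≈ 1.6753.
c_gold = y_gold − (n+g+δ)·k_gold = 1.6753 − 0.09·5.5843 ≈ 1.1727.

c_gold ≈ 1.17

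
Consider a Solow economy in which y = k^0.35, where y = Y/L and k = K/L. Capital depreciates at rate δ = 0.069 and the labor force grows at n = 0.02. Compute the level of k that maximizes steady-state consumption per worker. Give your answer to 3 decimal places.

k_gold ≈ 8.220

Break-even investment rate: n + δ = 0.02 + 0.069 = 0.089.
At the golden rule the marginal product of capital equals n+δ: 0.35·k^(0.35−1) = 0.089. Solving, k_gold = (0.35/0.089)^(1/0.65) ≈ 8.2203.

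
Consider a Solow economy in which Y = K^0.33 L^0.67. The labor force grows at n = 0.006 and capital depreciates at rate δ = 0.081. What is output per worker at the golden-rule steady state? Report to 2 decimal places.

y_gold ≈ 1.93

n + δ = 0.006 + 0.081 = 0.087.
Setting f'(k) = n+δ gives 0.33·k^(0.33−1) = 0.087, hence k_gold = (0.33/0.087)^(1/0.67) ≈ 7.3143.
Output: y_gold = k_gold^0.33 = 7.3143^0.33 ≈ 1.9283.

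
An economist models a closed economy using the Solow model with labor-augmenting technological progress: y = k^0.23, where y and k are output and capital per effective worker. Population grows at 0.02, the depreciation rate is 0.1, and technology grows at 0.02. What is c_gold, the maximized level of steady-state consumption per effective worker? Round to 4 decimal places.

c_gold ≈ 0.8931

The effective depreciation rate is n + g + δ = 0.02 + 0.02 + 0.1 = 0.14.
Golden rule sets MPK = n+g+δ: 0.23·k^(0.23−1) = 0.14, so k_gold = (0.23/0.14)^(1/0.77) ≈ 1.9055.
y_gold = 1.9055^0.23 ≈ 1.1598.
c_gold = y_gold − (n+g+δ)·k_gold = 1.1598 − 0.14·1.9055 ≈ 0.8931.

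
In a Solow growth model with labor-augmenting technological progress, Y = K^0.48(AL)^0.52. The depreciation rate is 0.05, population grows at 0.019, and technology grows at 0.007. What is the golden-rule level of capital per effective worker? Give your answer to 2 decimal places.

k_gold ≈ 34.62

n + g + δ = 0.019 + 0.007 + 0.05 = 0.076.
Maximizing c = f(k) − (n+g+δ)·k gives f'(k) = n+g+δ, i.e. 0.48·k^(0.48−1) = 0.076, so k_gold = (0.48/0.076)^(1/0.52) ≈ 34.6166.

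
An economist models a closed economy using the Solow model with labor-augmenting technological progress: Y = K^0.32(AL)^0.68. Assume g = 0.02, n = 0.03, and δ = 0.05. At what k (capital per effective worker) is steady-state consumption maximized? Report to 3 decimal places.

The effective depreciation rate is n + g + δ = 0.03 + 0.02 + 0.05 = 0.1.
Golden rule sets MPK = n+g+δ: 0.32·k^(0.32−1) = 0.1, so k_gold = (0.32/0.1)^(1/0.68) ≈ 5.5318.

k_gold ≈ 5.532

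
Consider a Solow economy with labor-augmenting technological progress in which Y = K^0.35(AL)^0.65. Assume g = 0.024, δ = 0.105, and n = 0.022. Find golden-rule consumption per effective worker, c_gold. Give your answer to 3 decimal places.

The effective depreciation rate is n + g + δ = 0.022 + 0.024 + 0.105 = 0.151.
Setting f'(k) = n+g+δ gives 0.35·k^(0.35−1) = 0.151, hence k_gold = (0.35/0.151)^(1/0.65) ≈ 3.6448.
y_gold = 3.6448^0.35 ≈ 1.5725.
c_gold = y_gold − (n+g+δ)·k_gold = 1.5725 − 0.151·3.6448 ≈ 1.0221.

c_gold ≈ 1.022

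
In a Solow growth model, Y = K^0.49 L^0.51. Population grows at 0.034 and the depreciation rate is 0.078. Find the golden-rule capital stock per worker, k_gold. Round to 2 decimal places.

k_gold ≈ 18.06

The effective depreciation rate is n + δ = 0.034 + 0.078 = 0.112.
Maximizing c = f(k) − (n+δ)·k gives f'(k) = n+δ, i.e. 0.49·k^(0.49−1) = 0.112, so k_gold = (0.49/0.112)^(1/0.51) ≈ 18.0642.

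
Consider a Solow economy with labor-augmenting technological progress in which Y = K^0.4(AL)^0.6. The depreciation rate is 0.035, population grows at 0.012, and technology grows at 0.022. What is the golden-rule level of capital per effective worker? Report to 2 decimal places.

The effective depreciation rate is n + g + δ = 0.012 + 0.022 + 0.035 = 0.069.
At the golden rule the marginal product of capital equals n+g+δ: 0.4·k^(0.4−1) = 0.069. Solving, k_gold = (0.4/0.069)^(1/0.6) ≈ 18.7076.

k_gold ≈ 18.71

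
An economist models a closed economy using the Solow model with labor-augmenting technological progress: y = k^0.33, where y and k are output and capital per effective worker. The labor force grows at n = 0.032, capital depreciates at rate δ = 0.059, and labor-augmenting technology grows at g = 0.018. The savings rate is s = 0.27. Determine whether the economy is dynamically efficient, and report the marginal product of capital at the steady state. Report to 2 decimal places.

dynamically efficient; MPK ≈ 0.13

The effective depreciation rate is n + g + δ = 0.032 + 0.018 + 0.059 = 0.109.
Steady-state k*: s·k^0.33 = 0.109·k gives k* = (0.27/0.109)^(1/0.67) ≈ 3.8723.
MPK = 0.33·3.8723^(-0.67) ≈ 0.1332.
MPK > n+g+δ = 0.109, so the economy is dynamically efficient (under-saving).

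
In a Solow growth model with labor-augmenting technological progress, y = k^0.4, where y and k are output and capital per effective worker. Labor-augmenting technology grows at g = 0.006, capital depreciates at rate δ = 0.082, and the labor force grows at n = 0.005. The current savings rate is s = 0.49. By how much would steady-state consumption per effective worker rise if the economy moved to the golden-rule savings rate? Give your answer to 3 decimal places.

The effective depreciation rate is n + g + δ = 0.005 + 0.006 + 0.082 = 0.093.
Current steady state (s = 0.49): k* = (0.49/0.093)^(1/0.6) ≈ 15.9535, y* = 15.9535^0.4 ≈ 3.0279, c* = (1−0.49)·3.0279 ≈ 1.5442.
Golden rule sets MPK = n+g+δ: 0.4·k^(0.4−1) = 0.093, so k_gold = (0.4/0.093)^(1/0.6) ≈ 11.3753.
y_gold = 11.3753^0.4 ≈ 2.6448, c_gold = y_gold − 0.093·k_gold ≈ 1.5869.
Gain: Δc = 1.5869 − 1.5442 ≈ 0.0426.

Δc ≈ 0.043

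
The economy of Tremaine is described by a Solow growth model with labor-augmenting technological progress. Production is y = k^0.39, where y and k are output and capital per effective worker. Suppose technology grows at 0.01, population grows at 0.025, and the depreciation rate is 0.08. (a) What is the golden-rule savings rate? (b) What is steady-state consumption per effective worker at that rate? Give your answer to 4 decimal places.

(a) s_gold = 0.3900; (b) c_gold ≈ 1.3317

Capital per effective worker breaks even when investment replaces (n + g + δ)·k; here n + g + δ = 0.115.
For Cobb-Douglas, s_gold equals capital's share: s_gold = 0.39.
Maximizing c = f(k) − (n+g+δ)·k gives f'(k) = n+g+δ, i.e. 0.39·k^(0.39−1) = 0.115, so k_gold = (0.39/0.115)^(1/0.61) ≈ 7.4038.
y_gold = 7.4038^0.39 ≈ 2.1832; c_gold = (1−0.39)·y_gold ≈ 1.3317.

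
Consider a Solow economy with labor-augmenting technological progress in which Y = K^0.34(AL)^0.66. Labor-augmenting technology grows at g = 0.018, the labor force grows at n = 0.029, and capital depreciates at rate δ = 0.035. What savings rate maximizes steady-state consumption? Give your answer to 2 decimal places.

s_gold = 0.34

Break-even investment rate: n + g + δ = 0.029 + 0.018 + 0.035 = 0.082.
At the golden rule MPK = n+g+δ, and in any Cobb-Douglas steady state s = (n+g+δ)·k/y = MPK·k/y = capital's share 0.34.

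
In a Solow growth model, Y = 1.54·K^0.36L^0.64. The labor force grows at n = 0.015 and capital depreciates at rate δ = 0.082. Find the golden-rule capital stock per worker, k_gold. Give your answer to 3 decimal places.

k_gold ≈ 15.237

Capital per worker breaks even when investment replaces (n + δ)·k; here n + δ = 0.097.
At the golden rule the marginal product of capital equals n+δ: 0.36·1.54·k^(0.36−1) = 0.097. Solving, k_gold = (0.36·1.54/0.097)^(1/0.64) ≈ 15.2368.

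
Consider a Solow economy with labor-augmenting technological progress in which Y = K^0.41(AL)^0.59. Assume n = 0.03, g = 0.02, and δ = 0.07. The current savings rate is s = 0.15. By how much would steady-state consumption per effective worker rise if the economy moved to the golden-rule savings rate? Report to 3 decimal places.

n + g + δ = 0.03 + 0.02 + 0.07 = 0.12.
Current steady state (s = 0.15): k* = (0.15/0.12)^(1/0.59) ≈ 1.4597, y* = 1.4597^0.41 ≈ 1.1677, c* = (1−0.15)·1.1677 ≈ 0.9926.
At the golden rule the marginal product of capital equals n+g+δ: 0.41·k^(0.41−1) = 0.12. Solving, k_gold = (0.41/0.12)^(1/0.59) ≈ 8.0244.
y_gold = 8.0244^0.41 ≈ 2.3486, c_gold = y_gold − 0.12·k_gold ≈ 1.3857.
Gain: Δc = 1.3857 − 0.9926 ≈ 0.3931.

Δc ≈ 0.393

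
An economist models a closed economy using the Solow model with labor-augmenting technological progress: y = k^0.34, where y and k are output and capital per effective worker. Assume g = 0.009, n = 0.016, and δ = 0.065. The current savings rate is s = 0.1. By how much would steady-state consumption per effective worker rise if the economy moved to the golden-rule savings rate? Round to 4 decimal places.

Δc ≈ 0.3587

n + g + δ = 0.016 + 0.009 + 0.065 = 0.09.
Current steady state (s = 0.1): k* = (0.1/0.09)^(1/0.66) ≈ 1.1731, y* = 1.1731^0.34 ≈ 1.0558, c* = (1−0.1)·1.0558 ≈ 0.9502.
Golden rule sets MPK = n+g+δ: 0.34·k^(0.34−1) = 0.09, so k_gold = (0.34/0.09)^(1/0.66) ≈ 7.4920.
y_gold = 7.4920^0.34 ≈ 1.9832, c_gold = y_gold − 0.09·k_gold ≈ 1.3089.
Gain: Δc = 1.3089 − 0.9502 ≈ 0.3587.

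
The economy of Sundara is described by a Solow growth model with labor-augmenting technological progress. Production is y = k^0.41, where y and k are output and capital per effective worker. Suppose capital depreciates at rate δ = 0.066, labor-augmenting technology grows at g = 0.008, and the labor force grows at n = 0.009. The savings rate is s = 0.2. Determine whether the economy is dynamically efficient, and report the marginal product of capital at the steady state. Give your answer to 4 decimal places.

dynamically efficient; MPK ≈ 0.1701

Break-even investment rate: n + g + δ = 0.009 + 0.008 + 0.066 = 0.083.
Steady-state k*: s·k^0.41 = 0.083·k gives k* = (0.2/0.083)^(1/0.59) ≈ 4.4399.
MPK = 0.41·4.4399^(-0.59) ≈ 0.1701.
MPK > n+g+δ = 0.083, so the economy is dynamically efficient (under-saving).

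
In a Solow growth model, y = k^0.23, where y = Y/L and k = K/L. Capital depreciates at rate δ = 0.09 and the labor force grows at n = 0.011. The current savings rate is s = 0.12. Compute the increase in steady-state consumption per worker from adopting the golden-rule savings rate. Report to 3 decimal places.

n + δ = 0.011 + 0.09 = 0.101.
Current steady state (s = 0.12): k* = (0.12/0.101)^(1/0.77) ≈ 1.2509, y* = 1.2509^0.23 ≈ 1.0528, c* = (1−0.12)·1.0528 ≈ 0.9265.
Setting f'(k) = n+δ gives 0.23·k^(0.23−1) = 0.101, hence k_gold = (0.23/0.101)^(1/0.77) ≈ 2.9118.
y_gold = 2.9118^0.23 ≈ 1.2787, c_gold = y_gold − 0.101·k_gold ≈ 0.9846.
Gain: Δc = 0.9846 − 0.9265 ≈ 0.0581.

Δc ≈ 0.058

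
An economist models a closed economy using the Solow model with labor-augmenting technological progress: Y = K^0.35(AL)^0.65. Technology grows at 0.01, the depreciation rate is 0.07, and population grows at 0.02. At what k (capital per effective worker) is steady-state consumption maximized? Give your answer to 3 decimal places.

k_gold ≈ 6.871

Break-even investment rate: n + g + δ = 0.02 + 0.01 + 0.07 = 0.1.
Maximizing c = f(k) − (n+g+δ)·k gives f'(k) = n+g+δ, i.e. 0.35·k^(0.35−1) = 0.1, so k_gold = (0.35/0.1)^(1/0.65) ≈ 6.8711.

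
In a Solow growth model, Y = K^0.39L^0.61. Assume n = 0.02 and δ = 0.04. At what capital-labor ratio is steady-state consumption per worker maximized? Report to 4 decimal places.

k_gold ≈ 21.5102

n + δ = 0.02 + 0.04 = 0.06.
At the golden rule the marginal product of capital equals n+δ: 0.39·k^(0.39−1) = 0.06. Solving, k_gold = (0.39/0.06)^(1/0.61) ≈ 21.5102.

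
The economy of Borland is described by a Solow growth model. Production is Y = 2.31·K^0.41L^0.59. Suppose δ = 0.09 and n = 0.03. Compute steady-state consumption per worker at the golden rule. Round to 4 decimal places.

n + δ = 0.03 + 0.09 = 0.12.
Golden rule sets MPK = n+δ: 0.41·2.31·k^(0.41−1) = 0.12, so k_gold = (0.41·2.31/0.12)^(1/0.59) ≈ 33.1667.
y_gold = 2.31·33.1667^0.41 ≈ 9.7073.
c_gold = y_gold − (n+δ)·k_gold = 9.7073 − 0.12·33.1667 ≈ 5.7273.

c_gold ≈ 5.7273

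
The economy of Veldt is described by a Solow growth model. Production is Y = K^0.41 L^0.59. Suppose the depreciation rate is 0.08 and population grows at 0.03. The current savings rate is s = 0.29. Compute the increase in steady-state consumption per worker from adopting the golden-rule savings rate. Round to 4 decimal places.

n + δ = 0.03 + 0.08 = 0.11.
Current steady state (s = 0.29): k* = (0.29/0.11)^(1/0.59) ≈ 5.1709, y* = 5.1709^0.41 ≈ 1.9614, c* = (1−0.29)·1.9614 ≈ 1.3926.
Setting f'(k) = n+δ gives 0.41·k^(0.41−1) = 0.11, hence k_gold = (0.41/0.11)^(1/0.59) ≈ 9.2995.
y_gold = 9.2995^0.41 ≈ 2.4950, c_gold = y_gold − 0.11·k_gold ≈ 1.4720.
Gain: Δc = 1.4720 − 1.3926 ≈ 0.0795.

Δc ≈ 0.0795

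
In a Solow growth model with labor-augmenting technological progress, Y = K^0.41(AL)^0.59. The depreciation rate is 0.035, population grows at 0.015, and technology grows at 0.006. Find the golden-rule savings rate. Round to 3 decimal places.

s_gold = 0.410

n + g + δ = 0.015 + 0.006 + 0.035 = 0.056.
At the golden rule MPK = n+g+δ, and in any Cobb-Douglas steady state s = (n+g+δ)·k/y = MPK·k/y = capital's share 0.41.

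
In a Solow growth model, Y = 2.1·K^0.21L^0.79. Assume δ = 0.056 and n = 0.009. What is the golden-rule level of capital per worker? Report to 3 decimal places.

The effective depreciation rate is n + δ = 0.009 + 0.056 = 0.065.
Golden rule sets MPK = n+δ: 0.21·2.1·k^(0.21−1) = 0.065, so k_gold = (0.21·2.1/0.065)^(1/0.79) ≈ 11.2866.

k_gold ≈ 11.287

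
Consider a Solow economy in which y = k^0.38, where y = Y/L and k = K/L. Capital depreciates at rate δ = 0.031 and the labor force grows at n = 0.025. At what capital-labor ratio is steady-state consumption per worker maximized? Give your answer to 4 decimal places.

Break-even investment rate: n + δ = 0.025 + 0.031 = 0.056.
Golden rule sets MPK = n+δ: 0.38·k^(0.38−1) = 0.056, so k_gold = (0.38/0.056)^(1/0.62) ≈ 21.9424.

k_gold ≈ 21.9424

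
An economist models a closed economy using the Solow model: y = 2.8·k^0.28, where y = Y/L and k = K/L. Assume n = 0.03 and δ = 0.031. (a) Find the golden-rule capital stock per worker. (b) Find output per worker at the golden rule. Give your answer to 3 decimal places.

Break-even investment rate: n + δ = 0.03 + 0.031 = 0.061.
At the golden rule the marginal product of capital equals n+δ: 0.28·2.8·k^(0.28−1) = 0.061. Solving, k_gold = (0.28·2.8/0.061)^(1/0.72) ≈ 34.6943.
y_gold = 2.8·34.6943^0.28 ≈ 7.5584.

(a) k_gold ≈ 34.694; (b) y_gold ≈ 7.558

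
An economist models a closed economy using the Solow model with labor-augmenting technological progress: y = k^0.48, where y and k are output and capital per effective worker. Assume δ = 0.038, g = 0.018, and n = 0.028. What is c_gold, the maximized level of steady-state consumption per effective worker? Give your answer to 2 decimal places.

n + g + δ = 0.028 + 0.018 + 0.038 = 0.084.
Golden rule sets MPK = n+g+δ: 0.48·k^(0.48−1) = 0.084, so k_gold = (0.48/0.084)^(1/0.52) ≈ 28.5559.
y_gold = 28.5559^0.48 ≈ 4.9973.
c_gold = y_gold − (n+g+δ)·k_gold = 4.9973 − 0.084·28.5559 ≈ 2.5986.

c_gold ≈ 2.60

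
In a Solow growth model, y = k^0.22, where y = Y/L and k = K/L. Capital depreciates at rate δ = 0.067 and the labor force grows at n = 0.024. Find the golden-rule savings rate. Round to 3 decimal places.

Break-even investment rate: n + δ = 0.024 + 0.067 = 0.091.
At the golden rule MPK = n+δ, and in any Cobb-Douglas steady state s = (n+δ)·k/y = MPK·k/y = capital's share 0.22.

s_gold = 0.220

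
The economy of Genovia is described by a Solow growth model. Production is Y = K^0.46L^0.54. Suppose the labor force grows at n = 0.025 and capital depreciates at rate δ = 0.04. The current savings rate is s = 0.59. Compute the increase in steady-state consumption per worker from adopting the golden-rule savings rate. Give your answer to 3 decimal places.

Δc ≈ 0.176

Capital per worker breaks even when investment replaces (n + δ)·k; here n + δ = 0.065.
Current steady state (s = 0.59): k* = (0.59/0.065)^(1/0.54) ≈ 59.4238, y* = 59.4238^0.46 ≈ 6.5467, c* = (1−0.59)·6.5467 ≈ 2.6841.
Maximizing c = f(k) − (n+δ)·k gives f'(k) = n+δ, i.e. 0.46·k^(0.46−1) = 0.065, so k_gold = (0.46/0.065)^(1/0.54) ≈ 37.4788.
y_gold = 37.4788^0.46 ≈ 5.2959, c_gold = y_gold − 0.065·k_gold ≈ 2.8598.
Gain: Δc = 2.8598 − 2.6841 ≈ 0.1757.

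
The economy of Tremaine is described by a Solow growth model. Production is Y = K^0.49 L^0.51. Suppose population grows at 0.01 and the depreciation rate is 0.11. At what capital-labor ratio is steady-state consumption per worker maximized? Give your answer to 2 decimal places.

k_gold ≈ 15.78

Capital per worker breaks even when investment replaces (n + δ)·k; here n + δ = 0.12.
At the golden rule the marginal product of capital equals n+δ: 0.49·k^(0.49−1) = 0.12. Solving, k_gold = (0.49/0.12)^(1/0.51) ≈ 15.7786.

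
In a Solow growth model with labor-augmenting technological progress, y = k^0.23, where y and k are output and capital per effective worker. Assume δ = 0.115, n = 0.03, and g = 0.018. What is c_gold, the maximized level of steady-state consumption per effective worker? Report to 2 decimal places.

Capital per effective worker breaks even when investment replaces (n + g + δ)·k; here n + g + δ = 0.163.
At the golden rule the marginal product of capital equals n+g+δ: 0.23·k^(0.23−1) = 0.163. Solving, k_gold = (0.23/0.163)^(1/0.77) ≈ 1.5639.
y_gold = 1.5639^0.23 ≈ 1.1083.
c_gold = y_gold − (n+g+δ)·k_gold = 1.1083 − 0.163·1.5639 ≈ 0.8534.

c_gold ≈ 0.85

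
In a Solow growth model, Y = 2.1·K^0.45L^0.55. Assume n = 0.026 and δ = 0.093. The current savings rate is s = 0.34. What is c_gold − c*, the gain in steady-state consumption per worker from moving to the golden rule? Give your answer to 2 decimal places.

The effective depreciation rate is n + δ = 0.026 + 0.093 = 0.119.
Current steady state (s = 0.34): k* = (0.34·2.1/0.119)^(1/0.55) ≈ 25.9908, y* = 2.1·25.9908^0.45 ≈ 9.0968, c* = (1−0.34)·9.0968 ≈ 6.0039.
At the golden rule the marginal product of capital equals n+δ: 0.45·2.1·k^(0.45−1) = 0.119. Solving, k_gold = (0.45·2.1/0.119)^(1/0.55) ≈ 43.2667.
y_gold = 2.1·43.2667^0.45 ≈ 11.4417, c_gold = y_gold − 0.119·k_gold ≈ 6.2929.
Gain: Δc = 6.2929 − 6.0039 ≈ 0.2890.

Δc ≈ 0.29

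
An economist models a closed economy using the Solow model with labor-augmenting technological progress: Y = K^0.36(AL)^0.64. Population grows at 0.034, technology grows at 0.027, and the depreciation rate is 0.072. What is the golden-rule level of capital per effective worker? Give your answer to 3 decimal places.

n + g + δ = 0.034 + 0.027 + 0.072 = 0.133.
Golden rule sets MPK = n+g+δ: 0.36·k^(0.36−1) = 0.133, so k_gold = (0.36/0.133)^(1/0.64) ≈ 4.7392.

k_gold ≈ 4.739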